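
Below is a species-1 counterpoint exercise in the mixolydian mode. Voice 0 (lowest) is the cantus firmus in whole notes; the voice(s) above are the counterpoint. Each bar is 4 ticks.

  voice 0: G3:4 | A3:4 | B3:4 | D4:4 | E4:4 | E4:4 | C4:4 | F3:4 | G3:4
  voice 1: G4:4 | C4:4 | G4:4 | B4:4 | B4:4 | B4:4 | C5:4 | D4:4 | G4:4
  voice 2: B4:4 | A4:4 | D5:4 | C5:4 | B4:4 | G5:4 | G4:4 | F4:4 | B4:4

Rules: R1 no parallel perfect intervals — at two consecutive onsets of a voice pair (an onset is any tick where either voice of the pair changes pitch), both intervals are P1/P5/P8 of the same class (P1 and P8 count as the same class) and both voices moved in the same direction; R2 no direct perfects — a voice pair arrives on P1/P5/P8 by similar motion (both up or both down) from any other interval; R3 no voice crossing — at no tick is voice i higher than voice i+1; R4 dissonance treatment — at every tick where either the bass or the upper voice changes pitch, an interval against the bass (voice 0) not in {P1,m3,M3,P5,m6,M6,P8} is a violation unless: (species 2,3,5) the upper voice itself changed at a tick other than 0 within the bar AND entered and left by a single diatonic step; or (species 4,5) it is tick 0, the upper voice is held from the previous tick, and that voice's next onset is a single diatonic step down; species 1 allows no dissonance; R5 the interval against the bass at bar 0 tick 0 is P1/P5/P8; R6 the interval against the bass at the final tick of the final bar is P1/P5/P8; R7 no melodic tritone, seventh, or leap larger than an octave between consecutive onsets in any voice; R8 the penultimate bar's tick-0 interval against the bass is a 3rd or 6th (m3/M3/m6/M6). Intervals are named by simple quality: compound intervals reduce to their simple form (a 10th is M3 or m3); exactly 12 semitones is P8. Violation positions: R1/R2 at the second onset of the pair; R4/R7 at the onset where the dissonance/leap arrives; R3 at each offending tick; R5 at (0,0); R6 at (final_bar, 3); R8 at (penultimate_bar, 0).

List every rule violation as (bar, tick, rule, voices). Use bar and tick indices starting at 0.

(0, 0, R5, (0, 2))
(2, 0, R2, (1, 2))
(3, 0, R4, (0, 2))
(6, 0, R2, (0, 2))
(6, 0, R3, (1, 2))
(6, 1, R3, (1, 2))
(6, 2, R3, (1, 2))
(6, 3, R3, (1, 2))
(7, 0, R2, (0, 2))
(7, 0, R7, (1,))
(7, 0, R8, (0, 2))
(8, 0, R2, (0, 1))
(8, 0, R7, (2,))
(8, 3, R6, (0, 2))

bar 0: v0=G3 v1=G4 v2=B4 downbeat M3
bar 1: v0=A3 v1=C4 v2=A4 downbeat P8
bar 2: v0=B3 v1=G4 v2=D5 downbeat m3
bar 3: v0=D4 v1=B4 v2=C5 downbeat m7
bar 4: v0=E4 v1=B4 v2=B4 downbeat P5
bar 5: v0=E4 v1=B4 v2=G5 downbeat m3
bar 6: v0=C4 v1=C5 v2=G4 downbeat P5
bar 7: v0=F3 v1=D4 v2=F4 downbeat P8
bar 8: v0=G3 v1=G4 v2=B4 downbeat M3
  -> R5 @ bar 0 tick 0 v(0, 2): opens on M3
  -> R2 @ bar 2 tick 0 v(1, 2): C4/A4 M6 -> G4/D5 P5 similar
  -> R4 @ bar 3 tick 0 v(0, 2): D4/C5 m7 untreated
  -> R2 @ bar 6 tick 0 v(0, 2): E4/G5 m3 -> C4/G4 P5 similar
  -> R3 @ bar 6 tick 0 v(1, 2): C5 above G4
  -> R3 @ bar 6 tick 1 v(1, 2): C5 above G4
  -> R3 @ bar 6 tick 2 v(1, 2): C5 above G4
  -> R3 @ bar 6 tick 3 v(1, 2): C5 above G4
  -> R2 @ bar 7 tick 0 v(0, 2): C4/G4 P5 -> F3/F4 P8 similar
  -> R7 @ bar 7 tick 0 v(1,): C5->D4 leap 10st
  -> R8 @ bar 7 tick 0 v(0, 2): penult P8 not 3rd/6th
  -> R2 @ bar 8 tick 0 v(0, 1): F3/D4 M6 -> G3/G4 P8 similar
  -> R7 @ bar 8 tick 0 v(2,): F4->B4 leap 6st
  -> R6 @ bar 8 tick 3 v(0, 2): closes on M3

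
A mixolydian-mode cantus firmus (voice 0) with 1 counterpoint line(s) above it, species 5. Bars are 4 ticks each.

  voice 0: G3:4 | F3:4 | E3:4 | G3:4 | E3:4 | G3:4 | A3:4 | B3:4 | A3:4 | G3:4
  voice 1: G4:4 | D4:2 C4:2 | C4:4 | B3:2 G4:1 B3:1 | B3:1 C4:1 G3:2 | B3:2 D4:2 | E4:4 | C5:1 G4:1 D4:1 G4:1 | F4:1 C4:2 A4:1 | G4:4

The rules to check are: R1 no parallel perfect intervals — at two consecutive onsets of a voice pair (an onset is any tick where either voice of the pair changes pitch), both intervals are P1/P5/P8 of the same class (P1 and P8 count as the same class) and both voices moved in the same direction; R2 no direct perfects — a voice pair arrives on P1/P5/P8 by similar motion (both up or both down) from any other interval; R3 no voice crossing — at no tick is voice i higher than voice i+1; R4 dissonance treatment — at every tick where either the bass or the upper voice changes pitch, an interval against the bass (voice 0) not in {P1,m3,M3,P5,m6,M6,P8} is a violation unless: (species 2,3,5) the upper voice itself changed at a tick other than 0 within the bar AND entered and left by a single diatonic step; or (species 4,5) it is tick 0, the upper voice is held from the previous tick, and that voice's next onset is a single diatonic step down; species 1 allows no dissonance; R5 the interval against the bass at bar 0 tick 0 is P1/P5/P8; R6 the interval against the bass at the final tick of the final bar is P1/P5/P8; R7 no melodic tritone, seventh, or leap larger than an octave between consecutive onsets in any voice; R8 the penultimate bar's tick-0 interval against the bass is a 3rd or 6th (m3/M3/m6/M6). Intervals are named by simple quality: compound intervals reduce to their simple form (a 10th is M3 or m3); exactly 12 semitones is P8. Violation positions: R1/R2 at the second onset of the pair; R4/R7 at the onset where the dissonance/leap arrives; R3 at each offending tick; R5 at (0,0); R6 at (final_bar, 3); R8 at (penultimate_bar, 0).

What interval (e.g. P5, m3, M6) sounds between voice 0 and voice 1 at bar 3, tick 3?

M3

voice 0=G3 voice 1=B3 -> M3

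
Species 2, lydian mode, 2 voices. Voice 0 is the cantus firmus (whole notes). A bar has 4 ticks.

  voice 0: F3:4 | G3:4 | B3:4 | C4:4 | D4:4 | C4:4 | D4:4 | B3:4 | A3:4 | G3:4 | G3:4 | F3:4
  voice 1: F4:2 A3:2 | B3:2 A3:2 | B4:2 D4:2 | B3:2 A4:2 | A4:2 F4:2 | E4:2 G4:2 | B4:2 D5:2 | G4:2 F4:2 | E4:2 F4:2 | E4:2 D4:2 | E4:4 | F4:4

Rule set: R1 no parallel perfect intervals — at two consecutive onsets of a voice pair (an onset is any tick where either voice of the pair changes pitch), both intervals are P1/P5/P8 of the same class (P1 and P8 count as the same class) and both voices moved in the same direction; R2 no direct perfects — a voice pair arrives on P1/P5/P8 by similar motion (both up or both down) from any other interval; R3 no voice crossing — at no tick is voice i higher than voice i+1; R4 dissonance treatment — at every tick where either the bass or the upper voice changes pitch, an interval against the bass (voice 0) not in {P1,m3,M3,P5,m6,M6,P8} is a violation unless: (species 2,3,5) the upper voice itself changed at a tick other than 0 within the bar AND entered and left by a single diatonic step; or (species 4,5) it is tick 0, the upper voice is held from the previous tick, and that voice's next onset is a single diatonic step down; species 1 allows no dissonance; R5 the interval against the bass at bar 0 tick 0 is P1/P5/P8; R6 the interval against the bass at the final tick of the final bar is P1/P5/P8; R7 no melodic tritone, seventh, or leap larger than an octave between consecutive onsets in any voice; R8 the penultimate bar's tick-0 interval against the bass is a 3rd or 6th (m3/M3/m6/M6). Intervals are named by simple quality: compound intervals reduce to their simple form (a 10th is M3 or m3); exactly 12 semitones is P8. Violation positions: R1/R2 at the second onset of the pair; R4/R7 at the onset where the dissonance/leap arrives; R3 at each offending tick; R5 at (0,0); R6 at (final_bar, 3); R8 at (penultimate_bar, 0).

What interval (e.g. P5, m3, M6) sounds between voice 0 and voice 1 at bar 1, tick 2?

M2

voice 0=G3 voice 1=A3 -> M2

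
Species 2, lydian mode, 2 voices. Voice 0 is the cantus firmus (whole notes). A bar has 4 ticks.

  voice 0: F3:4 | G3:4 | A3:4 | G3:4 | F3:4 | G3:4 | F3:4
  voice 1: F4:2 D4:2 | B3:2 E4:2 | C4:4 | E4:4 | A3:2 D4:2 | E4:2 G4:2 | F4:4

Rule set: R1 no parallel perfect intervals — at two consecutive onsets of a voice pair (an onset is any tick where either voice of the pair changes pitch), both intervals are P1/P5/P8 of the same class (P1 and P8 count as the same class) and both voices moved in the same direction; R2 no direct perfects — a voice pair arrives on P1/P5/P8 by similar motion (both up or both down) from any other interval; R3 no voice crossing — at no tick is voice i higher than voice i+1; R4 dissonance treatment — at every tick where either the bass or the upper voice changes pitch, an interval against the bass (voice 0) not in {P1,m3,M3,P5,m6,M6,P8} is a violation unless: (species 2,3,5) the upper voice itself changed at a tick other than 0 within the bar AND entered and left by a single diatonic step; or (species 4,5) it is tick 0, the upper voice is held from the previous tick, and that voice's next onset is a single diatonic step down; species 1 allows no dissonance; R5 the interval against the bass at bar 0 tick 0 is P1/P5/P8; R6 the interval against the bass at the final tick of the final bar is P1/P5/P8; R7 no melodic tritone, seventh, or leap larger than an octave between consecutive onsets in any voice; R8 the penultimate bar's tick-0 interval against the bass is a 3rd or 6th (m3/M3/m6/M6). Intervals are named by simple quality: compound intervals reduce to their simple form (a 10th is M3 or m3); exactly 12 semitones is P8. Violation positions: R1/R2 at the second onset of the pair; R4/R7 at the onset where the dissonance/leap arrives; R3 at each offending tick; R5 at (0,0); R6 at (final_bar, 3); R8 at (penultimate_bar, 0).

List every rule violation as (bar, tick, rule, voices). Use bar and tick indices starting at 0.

(6, 0, R1, (0, 1))

bar 0: v0=F3 v1=F4 downbeat P8
bar 1: v0=G3 v1=B3 downbeat M3
bar 2: v0=A3 v1=C4 downbeat m3
bar 3: v0=G3 v1=E4 downbeat M6
bar 4: v0=F3 v1=A3 downbeat M3
bar 5: v0=G3 v1=E4 downbeat M6
bar 6: v0=F3 v1=F4 downbeat P8
  -> R1 @ bar 6 tick 0 v(0, 1): G3/G4 P8 -> F3/F4 P8 similar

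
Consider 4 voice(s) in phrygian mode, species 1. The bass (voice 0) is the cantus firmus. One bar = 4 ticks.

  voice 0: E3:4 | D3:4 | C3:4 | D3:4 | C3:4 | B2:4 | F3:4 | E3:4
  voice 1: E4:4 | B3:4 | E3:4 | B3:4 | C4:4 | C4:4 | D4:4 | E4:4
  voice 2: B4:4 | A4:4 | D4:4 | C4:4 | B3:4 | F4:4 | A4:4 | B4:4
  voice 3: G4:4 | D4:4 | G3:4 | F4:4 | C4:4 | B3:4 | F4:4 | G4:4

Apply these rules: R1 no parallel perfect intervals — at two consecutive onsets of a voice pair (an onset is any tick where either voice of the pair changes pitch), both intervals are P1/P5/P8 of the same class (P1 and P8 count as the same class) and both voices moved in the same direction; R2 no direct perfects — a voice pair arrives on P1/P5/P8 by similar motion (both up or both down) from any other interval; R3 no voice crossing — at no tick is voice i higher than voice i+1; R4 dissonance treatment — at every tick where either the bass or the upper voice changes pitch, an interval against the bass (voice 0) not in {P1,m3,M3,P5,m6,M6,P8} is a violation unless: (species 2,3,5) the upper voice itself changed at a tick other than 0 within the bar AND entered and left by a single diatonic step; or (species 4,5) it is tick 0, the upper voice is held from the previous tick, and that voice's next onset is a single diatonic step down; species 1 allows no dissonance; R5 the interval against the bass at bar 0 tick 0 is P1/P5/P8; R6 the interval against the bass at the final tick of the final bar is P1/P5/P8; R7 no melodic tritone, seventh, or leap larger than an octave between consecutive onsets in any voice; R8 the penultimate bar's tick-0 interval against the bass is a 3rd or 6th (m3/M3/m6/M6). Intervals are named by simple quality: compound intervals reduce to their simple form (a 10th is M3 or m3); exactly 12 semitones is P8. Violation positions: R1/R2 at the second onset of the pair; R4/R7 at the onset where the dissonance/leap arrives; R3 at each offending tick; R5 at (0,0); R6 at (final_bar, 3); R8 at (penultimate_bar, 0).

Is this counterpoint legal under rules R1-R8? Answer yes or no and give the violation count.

No (50 violations)

bar 0: v0=E3 v1=E4 v2=B4 v3=G4 (m3)
bar 1: v0=D3 v1=B3 v2=A4 v3=D4 (P8)
bar 2: v0=C3 v1=E3 v2=D4 v3=G3 (P5)
bar 3: v0=D3 v1=B3 v2=C4 v3=F4 (m3)
bar 4: v0=C3 v1=C4 v2=B3 v3=C4 (P8)
bar 5: v0=B2 v1=C4 v2=F4 v3=B3 (P8)
bar 6: v0=F3 v1=D4 v2=A4 v3=F4 (P8)
bar 7: v0=E3 v1=E4 v2=B4 v3=G4 (m3)
  R3 @ bar0.0: B4 above G4
  R5 @ bar0.0: opens on m3
  R3 @ bar0.1: B4 above G4
  R3 @ bar0.2: B4 above G4
  R3 @ bar0.3: B4 above G4
  R1 @ bar1.0: E3/B4 P5 -> D3/A4 P5 similar
  R2 @ bar1.0: E3/G4 m3 -> D3/D4 P8 similar
  R2 @ bar1.0: B4/G4 M3 -> A4/D4 P5 similar
  R3 @ bar1.0: A4 above D4
  R3 @ bar1.1: A4 above D4
  R3 @ bar1.2: A4 above D4
  R3 @ bar1.3: A4 above D4
  R1 @ bar2.0: A4/D4 P5 -> D4/G3 P5 similar
  R2 @ bar2.0: D3/D4 P8 -> C3/G3 P5 similar
  R3 @ bar2.0: D4 above G3
  R4 @ bar2.0: C3/D4 M2 untreated
  R3 @ bar2.1: D4 above G3
  R3 @ bar2.2: D4 above G3
  R3 @ bar2.3: D4 above G3
  R4 @ bar3.0: D3/C4 m7 untreated
  R7 @ bar3.0: G3->F4 leap 10st
  R2 @ bar4.0: D3/F4 m3 -> C3/C4 P8 similar
  R3 @ bar4.0: C4 above B3
  R4 @ bar4.0: C3/B3 M7 untreated
  R3 @ bar4.1: C4 above B3
  R3 @ bar4.2: C4 above B3
  R3 @ bar4.3: C4 above B3
  R1 @ bar5.0: C3/C4 P8 -> B2/B3 P8 similar
  R3 @ bar5.0: F4 above B3
  R4 @ bar5.0: B2/C4 m2 untreated
  R4 @ bar5.0: B2/F4 TT untreated
  R7 @ bar5.0: B3->F4 leap 6st
  R3 @ bar5.1: F4 above B3
  R3 @ bar5.2: F4 above B3
  R3 @ bar5.3: F4 above B3
  R1 @ bar6.0: B2/B3 P8 -> F3/F4 P8 similar
  R2 @ bar6.0: C4/F4 P4 -> D4/A4 P5 similar
  R3 @ bar6.0: A4 above F4
  R7 @ bar6.0: B2->F3 leap 6st
  R7 @ bar6.0: B3->F4 leap 6st
  R8 @ bar6.0: penult P8 not 3rd/6th
  R3 @ bar6.1: A4 above F4
  R3 @ bar6.2: A4 above F4
  R3 @ bar6.3: A4 above F4
  R1 @ bar7.0: D4/A4 P5 -> E4/B4 P5 similar
  R3 @ bar7.0: B4 above G4
  R3 @ bar7.1: B4 above G4
  R3 @ bar7.2: B4 above G4
  R3 @ bar7.3: B4 above G4
  R6 @ bar7.3: closes on m3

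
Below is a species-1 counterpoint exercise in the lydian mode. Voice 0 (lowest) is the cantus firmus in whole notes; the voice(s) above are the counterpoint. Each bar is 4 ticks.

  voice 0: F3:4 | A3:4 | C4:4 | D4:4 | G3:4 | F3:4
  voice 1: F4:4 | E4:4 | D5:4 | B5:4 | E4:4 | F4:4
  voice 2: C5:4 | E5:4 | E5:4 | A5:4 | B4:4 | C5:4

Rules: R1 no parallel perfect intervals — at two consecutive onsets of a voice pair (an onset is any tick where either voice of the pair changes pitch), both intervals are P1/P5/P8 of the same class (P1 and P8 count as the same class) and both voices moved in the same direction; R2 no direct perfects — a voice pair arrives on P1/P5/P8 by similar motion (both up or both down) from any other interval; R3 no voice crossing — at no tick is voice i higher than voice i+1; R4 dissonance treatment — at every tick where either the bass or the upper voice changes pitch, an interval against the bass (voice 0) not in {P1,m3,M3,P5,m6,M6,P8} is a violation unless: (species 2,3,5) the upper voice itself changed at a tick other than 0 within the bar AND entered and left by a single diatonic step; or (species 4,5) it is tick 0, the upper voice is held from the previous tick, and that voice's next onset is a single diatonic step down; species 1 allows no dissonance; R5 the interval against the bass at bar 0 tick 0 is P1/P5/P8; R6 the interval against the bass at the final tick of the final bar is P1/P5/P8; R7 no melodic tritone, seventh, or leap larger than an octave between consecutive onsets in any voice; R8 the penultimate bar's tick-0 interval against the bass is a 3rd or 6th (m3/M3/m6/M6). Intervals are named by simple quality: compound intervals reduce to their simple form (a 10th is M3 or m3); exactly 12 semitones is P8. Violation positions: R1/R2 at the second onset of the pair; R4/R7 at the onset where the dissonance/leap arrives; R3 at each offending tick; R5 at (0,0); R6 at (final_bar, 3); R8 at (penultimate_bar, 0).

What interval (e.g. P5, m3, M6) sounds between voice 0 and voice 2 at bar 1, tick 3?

P5

voice 0=A3 voice 2=E5 -> P5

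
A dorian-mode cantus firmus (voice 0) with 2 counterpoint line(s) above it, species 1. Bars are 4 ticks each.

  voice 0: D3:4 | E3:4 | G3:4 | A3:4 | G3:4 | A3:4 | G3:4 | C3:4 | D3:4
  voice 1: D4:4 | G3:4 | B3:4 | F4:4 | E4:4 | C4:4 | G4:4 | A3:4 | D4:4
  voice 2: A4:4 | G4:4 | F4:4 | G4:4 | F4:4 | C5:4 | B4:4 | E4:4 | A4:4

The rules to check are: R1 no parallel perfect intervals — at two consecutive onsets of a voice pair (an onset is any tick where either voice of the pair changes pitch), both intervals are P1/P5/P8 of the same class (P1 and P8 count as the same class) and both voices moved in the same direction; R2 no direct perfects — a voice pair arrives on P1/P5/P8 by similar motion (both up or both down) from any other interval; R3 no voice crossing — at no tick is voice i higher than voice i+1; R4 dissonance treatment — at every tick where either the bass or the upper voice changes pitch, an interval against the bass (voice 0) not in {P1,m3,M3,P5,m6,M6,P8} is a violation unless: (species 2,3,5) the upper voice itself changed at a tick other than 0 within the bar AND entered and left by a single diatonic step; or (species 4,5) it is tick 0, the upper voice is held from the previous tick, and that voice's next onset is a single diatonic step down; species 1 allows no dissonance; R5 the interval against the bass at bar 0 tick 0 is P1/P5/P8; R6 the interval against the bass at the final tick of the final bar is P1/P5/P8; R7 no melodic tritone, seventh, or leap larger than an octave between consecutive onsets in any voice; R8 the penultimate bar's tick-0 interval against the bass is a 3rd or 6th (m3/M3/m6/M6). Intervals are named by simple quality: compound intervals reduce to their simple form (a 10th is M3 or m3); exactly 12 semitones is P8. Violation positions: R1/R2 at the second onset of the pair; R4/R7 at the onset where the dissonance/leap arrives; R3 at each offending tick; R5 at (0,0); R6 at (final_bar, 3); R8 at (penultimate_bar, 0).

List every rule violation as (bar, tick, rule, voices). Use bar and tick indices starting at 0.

(1, 0, R2, (1, 2))
(2, 0, R4, (0, 2))
(3, 0, R4, (0, 2))
(3, 0, R7, (1,))
(4, 0, R4, (0, 2))
(7, 0, R2, (1, 2))
(7, 0, R7, (1,))
(8, 0, R1, (1, 2))
(8, 0, R2, (0, 1))
(8, 0, R2, (0, 2))

bar 0: v0=D3 v1=D4 v2=A4 downbeat P5
bar 1: v0=E3 v1=G3 v2=G4 downbeat m3
bar 2: v0=G3 v1=B3 v2=F4 downbeat m7
bar 3: v0=A3 v1=F4 v2=G4 downbeat m7
bar 4: v0=G3 v1=E4 v2=F4 downbeat m7
bar 5: v0=A3 v1=C4 v2=C5 downbeat m3
bar 6: v0=G3 v1=G4 v2=B4 downbeat M3
bar 7: v0=C3 v1=A3 v2=E4 downbeat M3
bar 8: v0=D3 v1=D4 v2=A4 downbeat P5
  -> R2 @ bar 1 tick 0 v(1, 2): D4/A4 P5 -> G3/G4 P8 similar
  -> R4 @ bar 2 tick 0 v(0, 2): G3/F4 m7 untreated
  -> R4 @ bar 3 tick 0 v(0, 2): A3/G4 m7 untreated
  -> R7 @ bar 3 tick 0 v(1,): B3->F4 leap 6st
  -> R4 @ bar 4 tick 0 v(0, 2): G3/F4 m7 untreated
  -> R2 @ bar 7 tick 0 v(1, 2): G4/B4 M3 -> A3/E4 P5 similar
  -> R7 @ bar 7 tick 0 v(1,): G4->A3 leap 10st
  -> R1 @ bar 8 tick 0 v(1, 2): A3/E4 P5 -> D4/A4 P5 similar
  -> R2 @ bar 8 tick 0 v(0, 1): C3/A3 M6 -> D3/D4 P8 similar
  -> R2 @ bar 8 tick 0 v(0, 2): C3/E4 M3 -> D3/A4 P5 similar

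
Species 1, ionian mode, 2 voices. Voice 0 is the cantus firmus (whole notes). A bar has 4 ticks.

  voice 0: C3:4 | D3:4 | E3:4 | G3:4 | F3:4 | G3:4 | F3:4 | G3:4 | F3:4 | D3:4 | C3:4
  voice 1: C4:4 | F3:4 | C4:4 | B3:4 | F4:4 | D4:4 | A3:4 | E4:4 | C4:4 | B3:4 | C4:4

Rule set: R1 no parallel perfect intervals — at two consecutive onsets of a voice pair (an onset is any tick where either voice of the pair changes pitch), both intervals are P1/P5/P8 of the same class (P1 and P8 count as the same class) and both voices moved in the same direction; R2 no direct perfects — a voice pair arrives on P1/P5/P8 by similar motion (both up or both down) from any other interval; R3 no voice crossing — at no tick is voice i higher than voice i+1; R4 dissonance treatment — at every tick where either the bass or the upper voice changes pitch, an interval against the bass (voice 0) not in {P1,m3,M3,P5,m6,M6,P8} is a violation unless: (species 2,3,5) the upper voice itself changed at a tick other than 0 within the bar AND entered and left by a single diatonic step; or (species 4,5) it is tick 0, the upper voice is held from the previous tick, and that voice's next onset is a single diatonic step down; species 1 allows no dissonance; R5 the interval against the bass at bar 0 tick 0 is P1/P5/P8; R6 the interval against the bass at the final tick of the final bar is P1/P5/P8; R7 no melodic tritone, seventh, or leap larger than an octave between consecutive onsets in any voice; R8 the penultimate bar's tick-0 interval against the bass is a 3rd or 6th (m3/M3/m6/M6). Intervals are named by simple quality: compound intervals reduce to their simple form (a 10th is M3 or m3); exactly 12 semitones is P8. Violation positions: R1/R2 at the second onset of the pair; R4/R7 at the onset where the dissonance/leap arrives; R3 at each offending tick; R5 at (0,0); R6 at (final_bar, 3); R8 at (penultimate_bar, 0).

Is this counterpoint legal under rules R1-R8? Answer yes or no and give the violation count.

bar 0: v0=C3 v1=C4 (P8)
bar 1: v0=D3 v1=F3 (m3)
bar 2: v0=E3 v1=C4 (m6)
bar 3: v0=G3 v1=B3 (M3)
bar 4: v0=F3 v1=F4 (P8)
bar 5: v0=G3 v1=D4 (P5)
bar 6: v0=F3 v1=A3 (M3)
bar 7: v0=G3 v1=E4 (M6)
bar 8: v0=F3 v1=C4 (P5)
bar 9: v0=D3 v1=B3 (M6)
bar 10: v0=C3 v1=C4 (P8)
  R7 @ bar4.0: B3->F4 leap 6st
  R2 @ bar8.0: G3/E4 M6 -> F3/C4 P5 similar

No (2 violations)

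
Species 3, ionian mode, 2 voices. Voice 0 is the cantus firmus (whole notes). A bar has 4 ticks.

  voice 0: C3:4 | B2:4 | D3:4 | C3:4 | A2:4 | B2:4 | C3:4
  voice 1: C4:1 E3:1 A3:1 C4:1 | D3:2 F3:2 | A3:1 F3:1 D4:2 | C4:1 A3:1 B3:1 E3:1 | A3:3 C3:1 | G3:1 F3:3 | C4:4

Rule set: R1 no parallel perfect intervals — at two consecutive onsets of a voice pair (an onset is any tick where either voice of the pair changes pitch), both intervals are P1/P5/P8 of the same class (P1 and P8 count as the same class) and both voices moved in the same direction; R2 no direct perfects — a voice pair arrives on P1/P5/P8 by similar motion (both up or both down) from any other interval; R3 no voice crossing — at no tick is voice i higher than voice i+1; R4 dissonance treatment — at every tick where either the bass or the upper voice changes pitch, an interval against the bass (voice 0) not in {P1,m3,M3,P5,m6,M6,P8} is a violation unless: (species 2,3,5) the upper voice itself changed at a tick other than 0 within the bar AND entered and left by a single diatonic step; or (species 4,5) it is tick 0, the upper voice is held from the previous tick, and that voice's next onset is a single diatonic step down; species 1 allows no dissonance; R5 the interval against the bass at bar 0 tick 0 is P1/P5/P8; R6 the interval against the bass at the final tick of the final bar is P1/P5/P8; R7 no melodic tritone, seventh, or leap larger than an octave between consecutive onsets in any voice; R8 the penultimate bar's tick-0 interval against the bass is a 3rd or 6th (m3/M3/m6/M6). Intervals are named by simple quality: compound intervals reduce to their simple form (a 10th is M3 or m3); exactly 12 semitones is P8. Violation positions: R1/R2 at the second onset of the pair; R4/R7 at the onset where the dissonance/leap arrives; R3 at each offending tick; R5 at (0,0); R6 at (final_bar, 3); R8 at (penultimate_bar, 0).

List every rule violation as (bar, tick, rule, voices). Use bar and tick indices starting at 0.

(1, 0, R7, (1,))
(1, 2, R4, (0, 1))
(2, 0, R2, (0, 1))
(3, 0, R1, (0, 1))
(3, 2, R4, (0, 1))
(5, 1, R4, (0, 1))
(6, 0, R2, (0, 1))

bar 0: v0=C3 v1=C4 downbeat P8
bar 1: v0=B2 v1=D3 downbeat m3
bar 2: v0=D3 v1=A3 downbeat P5
bar 3: v0=C3 v1=C4 downbeat P8
bar 4: v0=A2 v1=A3 downbeat P8
bar 5: v0=B2 v1=G3 downbeat m6
bar 6: v0=C3 v1=C4 downbeat P8
  -> R7 @ bar 1 tick 0 v(1,): C4->D3 leap 10st
  -> R4 @ bar 1 tick 2 v(0, 1): B2/F3 TT untreated
  -> R2 @ bar 2 tick 0 v(0, 1): B2/F3 TT -> D3/A3 P5 similar
  -> R1 @ bar 3 tick 0 v(0, 1): D3/D4 P8 -> C3/C4 P8 similar
  -> R4 @ bar 3 tick 2 v(0, 1): C3/B3 M7 untreated
  -> R4 @ bar 5 tick 1 v(0, 1): B2/F3 TT untreated
  -> R2 @ bar 6 tick 0 v(0, 1): B2/F3 TT -> C3/C4 P8 similar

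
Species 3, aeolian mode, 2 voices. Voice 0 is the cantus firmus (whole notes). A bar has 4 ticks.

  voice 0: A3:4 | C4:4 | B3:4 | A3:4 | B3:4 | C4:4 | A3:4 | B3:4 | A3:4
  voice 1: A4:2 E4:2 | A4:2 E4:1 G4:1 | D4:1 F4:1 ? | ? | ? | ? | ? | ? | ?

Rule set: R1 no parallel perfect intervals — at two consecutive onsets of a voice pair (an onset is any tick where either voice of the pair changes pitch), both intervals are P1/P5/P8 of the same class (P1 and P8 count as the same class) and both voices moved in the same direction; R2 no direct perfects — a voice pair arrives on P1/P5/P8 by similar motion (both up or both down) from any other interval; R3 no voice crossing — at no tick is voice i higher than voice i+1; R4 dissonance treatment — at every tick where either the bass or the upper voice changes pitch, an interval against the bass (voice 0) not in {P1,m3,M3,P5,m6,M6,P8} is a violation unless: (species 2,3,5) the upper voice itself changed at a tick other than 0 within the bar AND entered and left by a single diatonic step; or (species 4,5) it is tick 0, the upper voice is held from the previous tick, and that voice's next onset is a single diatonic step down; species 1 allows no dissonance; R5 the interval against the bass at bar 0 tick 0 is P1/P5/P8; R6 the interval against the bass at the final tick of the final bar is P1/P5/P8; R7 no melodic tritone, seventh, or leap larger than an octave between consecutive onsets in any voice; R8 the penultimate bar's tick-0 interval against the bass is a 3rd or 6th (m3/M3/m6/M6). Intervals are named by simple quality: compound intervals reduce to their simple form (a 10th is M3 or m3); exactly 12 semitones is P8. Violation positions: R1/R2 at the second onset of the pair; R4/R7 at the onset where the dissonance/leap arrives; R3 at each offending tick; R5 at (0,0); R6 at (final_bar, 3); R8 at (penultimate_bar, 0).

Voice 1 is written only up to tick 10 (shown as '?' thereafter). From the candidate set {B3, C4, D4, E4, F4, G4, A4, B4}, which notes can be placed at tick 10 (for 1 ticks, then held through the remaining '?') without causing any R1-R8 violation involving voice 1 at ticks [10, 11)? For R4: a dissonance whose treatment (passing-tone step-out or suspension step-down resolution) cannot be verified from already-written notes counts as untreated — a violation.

B3: violates R7
C4: violates R4
D4: legal
E4: violates R4
F4: legal
G4: legal
A4: violates R4
B4: violates R7

{D4, F4, G4}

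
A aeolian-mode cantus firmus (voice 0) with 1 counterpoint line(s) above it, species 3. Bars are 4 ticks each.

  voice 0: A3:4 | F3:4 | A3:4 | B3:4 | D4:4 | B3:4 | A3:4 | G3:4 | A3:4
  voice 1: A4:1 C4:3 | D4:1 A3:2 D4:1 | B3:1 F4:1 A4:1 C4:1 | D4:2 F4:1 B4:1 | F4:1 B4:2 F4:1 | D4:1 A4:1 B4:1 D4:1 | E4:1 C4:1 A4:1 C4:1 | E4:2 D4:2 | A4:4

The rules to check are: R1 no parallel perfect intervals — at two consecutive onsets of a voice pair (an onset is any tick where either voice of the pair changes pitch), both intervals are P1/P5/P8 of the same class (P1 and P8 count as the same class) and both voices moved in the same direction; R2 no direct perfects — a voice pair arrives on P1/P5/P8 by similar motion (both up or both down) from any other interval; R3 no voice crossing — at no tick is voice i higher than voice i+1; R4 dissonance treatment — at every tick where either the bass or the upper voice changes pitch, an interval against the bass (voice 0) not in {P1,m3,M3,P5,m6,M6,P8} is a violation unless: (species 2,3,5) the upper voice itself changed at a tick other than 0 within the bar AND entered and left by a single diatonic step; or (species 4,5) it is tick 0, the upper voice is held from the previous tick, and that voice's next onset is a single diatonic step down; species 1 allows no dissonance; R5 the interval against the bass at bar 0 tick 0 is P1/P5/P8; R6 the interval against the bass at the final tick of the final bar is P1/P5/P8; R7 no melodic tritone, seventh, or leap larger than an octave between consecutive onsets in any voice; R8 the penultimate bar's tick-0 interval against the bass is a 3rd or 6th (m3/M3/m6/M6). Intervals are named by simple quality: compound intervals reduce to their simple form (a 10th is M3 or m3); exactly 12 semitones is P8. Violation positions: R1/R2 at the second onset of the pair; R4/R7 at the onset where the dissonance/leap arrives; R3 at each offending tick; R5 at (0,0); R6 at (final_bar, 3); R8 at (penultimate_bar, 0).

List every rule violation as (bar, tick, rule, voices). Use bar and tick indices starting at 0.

(2, 0, R4, (0, 1))
(2, 1, R7, (1,))
(3, 2, R4, (0, 1))
(3, 3, R7, (1,))
(4, 0, R7, (1,))
(4, 1, R7, (1,))
(4, 3, R7, (1,))
(5, 1, R4, (0, 1))
(8, 0, R2, (0, 1))

bar 0: v0=A3 v1=A4 downbeat P8
bar 1: v0=F3 v1=D4 downbeat M6
bar 2: v0=A3 v1=B3 downbeat M2
bar 3: v0=B3 v1=D4 downbeat m3
bar 4: v0=D4 v1=F4 downbeat m3
bar 5: v0=B3 v1=D4 downbeat m3
bar 6: v0=A3 v1=E4 downbeat P5
bar 7: v0=G3 v1=E4 downbeat M6
bar 8: v0=A3 v1=A4 downbeat P8
  -> R4 @ bar 2 tick 0 v(0, 1): A3/B3 M2 untreated
  -> R7 @ bar 2 tick 1 v(1,): B3->F4 leap 6st
  -> R4 @ bar 3 tick 2 v(0, 1): B3/F4 TT untreated
  -> R7 @ bar 3 tick 3 v(1,): F4->B4 leap 6st
  -> R7 @ bar 4 tick 0 v(1,): B4->F4 leap 6st
  -> R7 @ bar 4 tick 1 v(1,): F4->B4 leap 6st
  -> R7 @ bar 4 tick 3 v(1,): B4->F4 leap 6st
  -> R4 @ bar 5 tick 1 v(0, 1): B3/A4 m7 untreated
  -> R2 @ bar 8 tick 0 v(0, 1): G3/D4 P5 -> A3/A4 P8 similar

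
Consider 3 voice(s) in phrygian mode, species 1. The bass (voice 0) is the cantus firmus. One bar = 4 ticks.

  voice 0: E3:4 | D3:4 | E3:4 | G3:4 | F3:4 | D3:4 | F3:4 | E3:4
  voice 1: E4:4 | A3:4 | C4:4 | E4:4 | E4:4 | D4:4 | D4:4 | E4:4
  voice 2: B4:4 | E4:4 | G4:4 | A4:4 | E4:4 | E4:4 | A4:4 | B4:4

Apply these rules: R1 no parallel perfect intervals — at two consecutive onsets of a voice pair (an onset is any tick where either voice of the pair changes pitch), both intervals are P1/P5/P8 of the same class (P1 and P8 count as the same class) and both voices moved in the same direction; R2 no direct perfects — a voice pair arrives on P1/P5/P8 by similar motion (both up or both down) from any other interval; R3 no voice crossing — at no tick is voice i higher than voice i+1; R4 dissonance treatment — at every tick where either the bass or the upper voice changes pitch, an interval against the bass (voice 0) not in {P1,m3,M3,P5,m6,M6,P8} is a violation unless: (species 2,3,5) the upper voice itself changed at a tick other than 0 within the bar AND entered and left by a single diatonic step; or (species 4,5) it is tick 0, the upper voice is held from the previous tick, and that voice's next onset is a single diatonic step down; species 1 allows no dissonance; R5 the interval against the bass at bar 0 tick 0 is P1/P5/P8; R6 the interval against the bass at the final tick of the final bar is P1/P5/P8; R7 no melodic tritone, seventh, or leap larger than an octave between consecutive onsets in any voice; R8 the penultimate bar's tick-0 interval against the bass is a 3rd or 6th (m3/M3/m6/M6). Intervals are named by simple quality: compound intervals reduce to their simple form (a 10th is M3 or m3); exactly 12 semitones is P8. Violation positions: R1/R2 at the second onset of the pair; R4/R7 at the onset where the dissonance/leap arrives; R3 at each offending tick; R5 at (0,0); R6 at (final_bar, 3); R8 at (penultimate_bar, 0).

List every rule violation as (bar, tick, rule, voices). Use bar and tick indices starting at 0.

(1, 0, R1, (1, 2))
(1, 0, R2, (0, 1))
(1, 0, R4, (0, 2))
(2, 0, R1, (1, 2))
(3, 0, R4, (0, 2))
(4, 0, R4, (0, 1))
(4, 0, R4, (0, 2))
(5, 0, R2, (0, 1))
(5, 0, R4, (0, 2))
(7, 0, R1, (1, 2))

bar 0: v0=E3 v1=E4 v2=B4 downbeat P5
bar 1: v0=D3 v1=A3 v2=E4 downbeat M2
bar 2: v0=E3 v1=C4 v2=G4 downbeat m3
bar 3: v0=G3 v1=E4 v2=A4 downbeat M2
bar 4: v0=F3 v1=E4 v2=E4 downbeat M7
bar 5: v0=D3 v1=D4 v2=E4 downbeat M2
bar 6: v0=F3 v1=D4 v2=A4 downbeat M3
bar 7: v0=E3 v1=E4 v2=B4 downbeat P5
  -> R1 @ bar 1 tick 0 v(1, 2): E4/B4 P5 -> A3/E4 P5 similar
  -> R2 @ bar 1 tick 0 v(0, 1): E3/E4 P8 -> D3/A3 P5 similar
  -> R4 @ bar 1 tick 0 v(0, 2): D3/E4 M2 untreated
  -> R1 @ bar 2 tick 0 v(1, 2): A3/E4 P5 -> C4/G4 P5 similar
  -> R4 @ bar 3 tick 0 v(0, 2): G3/A4 M2 untreated
  -> R4 @ bar 4 tick 0 v(0, 1): F3/E4 M7 untreated
  -> R4 @ bar 4 tick 0 v(0, 2): F3/E4 M7 untreated
  -> R2 @ bar 5 tick 0 v(0, 1): F3/E4 M7 -> D3/D4 P8 similar
  -> R4 @ bar 5 tick 0 v(0, 2): D3/E4 M2 untreated
  -> R1 @ bar 7 tick 0 v(1, 2): D4/A4 P5 -> E4/B4 P5 similar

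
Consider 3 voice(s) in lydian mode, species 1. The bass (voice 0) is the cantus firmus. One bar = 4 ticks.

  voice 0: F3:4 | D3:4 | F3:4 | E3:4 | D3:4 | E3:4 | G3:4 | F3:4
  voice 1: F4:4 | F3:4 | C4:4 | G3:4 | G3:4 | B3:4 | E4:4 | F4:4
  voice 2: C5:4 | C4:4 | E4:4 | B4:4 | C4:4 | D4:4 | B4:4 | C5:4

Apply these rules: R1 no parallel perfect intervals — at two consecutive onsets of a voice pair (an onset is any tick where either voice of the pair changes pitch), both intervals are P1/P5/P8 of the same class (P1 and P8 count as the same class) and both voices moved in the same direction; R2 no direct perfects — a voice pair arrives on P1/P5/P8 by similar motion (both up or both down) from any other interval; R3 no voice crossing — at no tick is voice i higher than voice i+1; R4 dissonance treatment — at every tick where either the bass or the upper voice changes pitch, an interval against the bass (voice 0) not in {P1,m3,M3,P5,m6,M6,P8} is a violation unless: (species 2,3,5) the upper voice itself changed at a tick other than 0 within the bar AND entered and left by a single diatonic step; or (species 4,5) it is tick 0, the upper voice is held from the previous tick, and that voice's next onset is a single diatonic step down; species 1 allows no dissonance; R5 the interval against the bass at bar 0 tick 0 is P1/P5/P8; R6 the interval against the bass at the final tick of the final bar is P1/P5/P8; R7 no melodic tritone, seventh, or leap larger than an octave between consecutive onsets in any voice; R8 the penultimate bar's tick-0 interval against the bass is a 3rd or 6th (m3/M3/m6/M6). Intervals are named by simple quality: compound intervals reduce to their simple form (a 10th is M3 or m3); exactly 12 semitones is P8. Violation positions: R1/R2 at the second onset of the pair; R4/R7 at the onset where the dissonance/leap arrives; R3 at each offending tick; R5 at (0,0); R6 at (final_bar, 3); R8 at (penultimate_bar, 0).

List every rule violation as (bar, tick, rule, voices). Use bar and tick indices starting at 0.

(1, 0, R1, (1, 2))
(1, 0, R4, (0, 2))
(2, 0, R2, (0, 1))
(2, 0, R4, (0, 2))
(4, 0, R4, (0, 1))
(4, 0, R4, (0, 2))
(4, 0, R7, (2,))
(5, 0, R2, (0, 1))
(5, 0, R4, (0, 2))
(6, 0, R2, (1, 2))
(7, 0, R1, (1, 2))

bar 0: v0=F3 v1=F4 v2=C5 downbeat P5
bar 1: v0=D3 v1=F3 v2=C4 downbeat m7
bar 2: v0=F3 v1=C4 v2=E4 downbeat M7
bar 3: v0=E3 v1=G3 v2=B4 downbeat P5
bar 4: v0=D3 v1=G3 v2=C4 downbeat m7
bar 5: v0=E3 v1=B3 v2=D4 downbeat m7
bar 6: v0=G3 v1=E4 v2=B4 downbeat M3
bar 7: v0=F3 v1=F4 v2=C5 downbeat P5
  -> R1 @ bar 1 tick 0 v(1, 2): F4/C5 P5 -> F3/C4 P5 similar
  -> R4 @ bar 1 tick 0 v(0, 2): D3/C4 m7 untreated
  -> R2 @ bar 2 tick 0 v(0, 1): D3/F3 m3 -> F3/C4 P5 similar
  -> R4 @ bar 2 tick 0 v(0, 2): F3/E4 M7 untreated
  -> R4 @ bar 4 tick 0 v(0, 1): D3/G3 P4 untreated
  -> R4 @ bar 4 tick 0 v(0, 2): D3/C4 m7 untreated
  -> R7 @ bar 4 tick 0 v(2,): B4->C4 leap 11st
  -> R2 @ bar 5 tick 0 v(0, 1): D3/G3 P4 -> E3/B3 P5 similar
  -> R4 @ bar 5 tick 0 v(0, 2): E3/D4 m7 untreated
  -> R2 @ bar 6 tick 0 v(1, 2): B3/D4 m3 -> E4/B4 P5 similar
  -> R1 @ bar 7 tick 0 v(1, 2): E4/B4 P5 -> F4/C5 P5 similar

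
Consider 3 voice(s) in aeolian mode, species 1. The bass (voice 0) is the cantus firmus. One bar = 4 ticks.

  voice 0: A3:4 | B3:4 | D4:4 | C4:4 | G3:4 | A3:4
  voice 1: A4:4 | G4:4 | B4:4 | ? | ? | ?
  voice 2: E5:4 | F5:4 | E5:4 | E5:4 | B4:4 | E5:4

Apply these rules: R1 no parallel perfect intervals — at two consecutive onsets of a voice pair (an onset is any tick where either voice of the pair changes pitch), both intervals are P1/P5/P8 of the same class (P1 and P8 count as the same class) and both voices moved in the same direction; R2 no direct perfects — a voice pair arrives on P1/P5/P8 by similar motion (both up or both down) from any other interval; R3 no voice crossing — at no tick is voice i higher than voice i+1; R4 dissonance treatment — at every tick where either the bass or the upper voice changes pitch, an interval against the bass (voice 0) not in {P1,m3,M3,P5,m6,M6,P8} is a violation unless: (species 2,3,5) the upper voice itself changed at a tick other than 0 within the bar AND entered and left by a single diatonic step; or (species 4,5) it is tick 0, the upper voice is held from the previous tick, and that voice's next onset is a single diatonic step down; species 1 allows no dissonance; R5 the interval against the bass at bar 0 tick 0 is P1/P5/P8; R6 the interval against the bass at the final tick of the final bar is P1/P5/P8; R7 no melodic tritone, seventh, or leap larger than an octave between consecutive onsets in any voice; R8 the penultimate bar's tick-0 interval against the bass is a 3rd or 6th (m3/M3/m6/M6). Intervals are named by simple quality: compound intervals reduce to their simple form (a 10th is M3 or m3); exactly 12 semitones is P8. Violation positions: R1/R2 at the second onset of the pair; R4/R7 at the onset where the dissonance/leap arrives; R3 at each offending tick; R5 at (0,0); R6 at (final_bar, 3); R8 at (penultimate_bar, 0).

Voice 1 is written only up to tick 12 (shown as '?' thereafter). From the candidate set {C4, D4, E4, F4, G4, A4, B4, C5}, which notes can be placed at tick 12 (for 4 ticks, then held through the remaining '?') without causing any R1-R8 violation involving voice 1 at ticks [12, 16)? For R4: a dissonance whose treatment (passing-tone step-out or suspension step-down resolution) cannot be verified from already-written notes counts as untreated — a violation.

{A4, C5, E4}

C4: violates R2,R7
D4: violates R4
E4: legal
F4: violates R4,R7
G4: violates R2
A4: legal
B4: violates R4
C5: legal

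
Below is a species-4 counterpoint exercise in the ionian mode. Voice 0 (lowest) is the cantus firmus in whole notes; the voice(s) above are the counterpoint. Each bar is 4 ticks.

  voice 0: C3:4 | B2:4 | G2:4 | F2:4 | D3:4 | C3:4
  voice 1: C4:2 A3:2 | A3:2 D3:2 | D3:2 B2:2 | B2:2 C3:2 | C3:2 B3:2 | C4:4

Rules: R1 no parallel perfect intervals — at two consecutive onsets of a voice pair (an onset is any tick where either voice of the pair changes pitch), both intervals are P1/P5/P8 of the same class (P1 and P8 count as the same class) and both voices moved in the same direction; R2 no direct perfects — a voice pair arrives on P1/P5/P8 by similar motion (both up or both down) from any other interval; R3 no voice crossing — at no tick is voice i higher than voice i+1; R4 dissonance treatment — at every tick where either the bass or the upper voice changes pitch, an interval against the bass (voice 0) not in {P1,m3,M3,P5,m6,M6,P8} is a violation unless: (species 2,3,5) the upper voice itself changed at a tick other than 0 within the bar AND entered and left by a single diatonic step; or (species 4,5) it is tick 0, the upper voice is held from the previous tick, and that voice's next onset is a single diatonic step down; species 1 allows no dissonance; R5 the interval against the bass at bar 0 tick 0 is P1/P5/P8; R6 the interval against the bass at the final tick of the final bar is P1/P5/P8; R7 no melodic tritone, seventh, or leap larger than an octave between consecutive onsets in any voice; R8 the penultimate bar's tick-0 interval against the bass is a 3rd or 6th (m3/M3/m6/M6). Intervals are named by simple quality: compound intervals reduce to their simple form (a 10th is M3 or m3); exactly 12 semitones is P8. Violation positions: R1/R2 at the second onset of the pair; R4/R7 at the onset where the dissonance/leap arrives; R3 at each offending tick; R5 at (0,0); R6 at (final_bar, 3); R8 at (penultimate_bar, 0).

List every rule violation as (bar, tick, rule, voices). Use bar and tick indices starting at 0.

bar 0: v0=C3 v1=C4 downbeat P8
bar 1: v0=B2 v1=A3 downbeat m7
bar 2: v0=G2 v1=D3 downbeat P5
bar 3: v0=F2 v1=B2 downbeat TT
bar 4: v0=D3 v1=C3 downbeat M2
bar 5: v0=C3 v1=C4 downbeat P8
  -> R4 @ bar 1 tick 0 v(0, 1): B2/A3 m7 untreated
  -> R4 @ bar 3 tick 0 v(0, 1): F2/B2 TT untreated
  -> R3 @ bar 4 tick 0 v(0, 1): D3 above C3
  -> R4 @ bar 4 tick 0 v(0, 1): D3/C3 M2 untreated
  -> R8 @ bar 4 tick 0 v(0, 1): penult M2 not 3rd/6th
  -> R3 @ bar 4 tick 1 v(0, 1): D3 above C3
  -> R7 @ bar 4 tick 2 v(1,): C3->B3 leap 11st

(1, 0, R4, (0, 1))
(3, 0, R4, (0, 1))
(4, 0, R3, (0, 1))
(4, 0, R4, (0, 1))
(4, 0, R8, (0, 1))
(4, 1, R3, (0, 1))
(4, 2, R7, (1,))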